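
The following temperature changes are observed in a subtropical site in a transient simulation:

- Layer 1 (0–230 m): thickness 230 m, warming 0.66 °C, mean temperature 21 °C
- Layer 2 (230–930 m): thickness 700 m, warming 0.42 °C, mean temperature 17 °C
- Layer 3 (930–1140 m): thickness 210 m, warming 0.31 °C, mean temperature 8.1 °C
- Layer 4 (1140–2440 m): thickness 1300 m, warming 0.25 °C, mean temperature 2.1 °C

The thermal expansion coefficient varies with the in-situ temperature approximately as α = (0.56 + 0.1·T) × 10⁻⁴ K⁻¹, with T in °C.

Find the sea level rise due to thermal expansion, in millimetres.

Layer 1: α = (0.56 + 0.1×21)×10⁻⁴ = 2.66×10⁻⁴ K⁻¹
Layer 2: α = (0.56 + 0.1×17)×10⁻⁴ = 2.26×10⁻⁴ K⁻¹
Layer 3: α = (0.56 + 0.1×8.1)×10⁻⁴ = 1.37×10⁻⁴ K⁻¹
Layer 4: α = (0.56 + 0.1×2.1)×10⁻⁴ = 0.77×10⁻⁴ K⁻¹
Layer 1: 2.66×10⁻⁴ × 0.66 × 230 = 0.0403788 m
Layer 2: 700 × 0.42 × 2.26×10⁻⁴ = 0.066444 m
Layer 3: 0.31 × 1.37×10⁻⁴ × 210 = 0.0089187 m
1140–2440 m: 1300 × 0.77×10⁻⁴ × 0.25 = 0.025025 m
Δh = 0.0403788 + 0.066444 + 0.0089187 + 0.025025 = 0.1407665 m ≈ 141 mm

141 mm of thermosteric rise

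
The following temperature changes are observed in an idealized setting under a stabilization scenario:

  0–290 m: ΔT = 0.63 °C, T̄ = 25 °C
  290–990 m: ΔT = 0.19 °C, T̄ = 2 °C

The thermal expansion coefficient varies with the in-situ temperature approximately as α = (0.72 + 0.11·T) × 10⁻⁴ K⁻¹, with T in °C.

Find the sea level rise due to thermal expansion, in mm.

Layer 1: α = (0.72 + 0.11×25)×10⁻⁴ = 3.47×10⁻⁴ K⁻¹
Layer 2: α = (0.72 + 0.11×2)×10⁻⁴ = 0.94×10⁻⁴ K⁻¹
0–290 m: 0.63 × 3.47×10⁻⁴ × 290 = 0.0633969 m
290–990 m: 700 × 0.19 × 0.94×10⁻⁴ = 0.012502 m
Δh = 0.0633969 + 0.012502 = 0.0758989 m

Δh = 75.9 mm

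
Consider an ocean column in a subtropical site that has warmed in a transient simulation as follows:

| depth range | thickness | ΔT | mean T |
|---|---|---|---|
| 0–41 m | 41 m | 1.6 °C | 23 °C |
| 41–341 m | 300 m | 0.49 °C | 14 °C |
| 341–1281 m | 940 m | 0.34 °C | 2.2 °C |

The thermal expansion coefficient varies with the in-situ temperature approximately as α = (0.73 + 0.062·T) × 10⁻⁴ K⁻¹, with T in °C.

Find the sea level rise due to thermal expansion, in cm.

Layer 1: α = (0.73 + 0.062×23)×10⁻⁴ = 2.156×10⁻⁴ K⁻¹
Layer 2: α = (0.73 + 0.062×14)×10⁻⁴ = 1.598×10⁻⁴ K⁻¹
Layer 3: α = (0.73 + 0.062×2.2)×10⁻⁴ = 0.8664×10⁻⁴ K⁻¹
Layer 1: 2.156×10⁻⁴ × 1.6 × 41 = 0.01414336 m
41–341 m: 1.598×10⁻⁴ × 0.49 × 300 = 0.0234906 m
0.8664×10⁻⁴ × 940 × 0.34 = 0.027690144 m
Δh = 0.01414336 + 0.0234906 + 0.027690144 = 0.065324104 m

6.53 cm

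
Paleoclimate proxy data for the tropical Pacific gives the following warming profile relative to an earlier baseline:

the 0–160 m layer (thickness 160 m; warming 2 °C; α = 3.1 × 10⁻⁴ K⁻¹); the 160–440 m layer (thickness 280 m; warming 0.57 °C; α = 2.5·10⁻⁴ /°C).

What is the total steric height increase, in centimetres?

0–160 m: 160 × 2 × 3.1×10⁻⁴ = 0.09920 m
160–440 m: 0.57 × 280 × 2.5×10⁻⁴ = 0.03990 m
Δh = 0.09920 + 0.03990 = 0.13910 m ≈ 13.9 cm

Δh = 13.9 cm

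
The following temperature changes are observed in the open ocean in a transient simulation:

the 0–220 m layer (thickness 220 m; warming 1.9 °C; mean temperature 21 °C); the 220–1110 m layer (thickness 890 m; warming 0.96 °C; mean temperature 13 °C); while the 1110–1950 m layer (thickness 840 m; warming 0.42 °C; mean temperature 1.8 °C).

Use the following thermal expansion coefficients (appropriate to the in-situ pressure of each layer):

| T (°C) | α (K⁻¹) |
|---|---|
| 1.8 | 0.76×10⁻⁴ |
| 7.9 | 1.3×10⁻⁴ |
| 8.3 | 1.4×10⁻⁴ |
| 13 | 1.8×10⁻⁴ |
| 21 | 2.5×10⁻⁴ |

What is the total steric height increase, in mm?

Layer 1 at 21 °C → α = 2.5×10⁻⁴ K⁻¹
Layer 2 at 13 °C → α = 1.8×10⁻⁴ K⁻¹
Layer 3 at 1.8 °C → α = 0.76×10⁻⁴ K⁻¹
2.5×10⁻⁴ × 1.9 × 220 = 0.10450 m
220–1110 m: 890 × 0.96 × 1.8×10⁻⁴ = 0.153792 m
0.76×10⁻⁴ × 0.42 × 840 = 0.0268128 m
Δh = 0.10450 + 0.153792 + 0.0268128 = 0.2851048 m

Δh = 290 mm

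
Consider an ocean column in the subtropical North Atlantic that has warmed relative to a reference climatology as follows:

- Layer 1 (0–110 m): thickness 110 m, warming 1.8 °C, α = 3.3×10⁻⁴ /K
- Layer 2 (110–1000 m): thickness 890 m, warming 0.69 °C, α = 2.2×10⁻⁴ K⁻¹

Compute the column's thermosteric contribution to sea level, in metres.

Layer 1: 3.3×10⁻⁴ × 1.8 × 110 = 0.06534 m
Layer 2: 890 × 0.69 × 2.2×10⁻⁴ = 0.135102 m
Δh = 0.06534 + 0.135102 = 0.200442 m

0.200 m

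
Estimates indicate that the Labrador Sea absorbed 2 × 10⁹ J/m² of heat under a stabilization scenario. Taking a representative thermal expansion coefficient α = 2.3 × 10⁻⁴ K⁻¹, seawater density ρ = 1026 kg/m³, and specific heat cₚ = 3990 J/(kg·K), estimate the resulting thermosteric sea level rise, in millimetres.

Δh = αQ/(ρcₚ) = 2.3×10⁻⁴ × 2×10⁹ / (1026 × 3990) ≈ 0.11237 m

Δh ≈ 110 mm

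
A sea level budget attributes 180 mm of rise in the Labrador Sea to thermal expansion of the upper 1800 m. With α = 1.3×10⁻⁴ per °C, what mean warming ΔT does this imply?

0.769 K

ΔT = Δh/(αH) = 0.18 / (1.3×10⁻⁴ × 1800) ≈ 0.7692 K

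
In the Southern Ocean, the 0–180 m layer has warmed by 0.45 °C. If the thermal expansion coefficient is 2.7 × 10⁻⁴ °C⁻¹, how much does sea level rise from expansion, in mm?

21.9 mm of thermosteric rise

Δh = αΔT·H = 2.7×10⁻⁴ × 0.45 × 180 = 0.02187 m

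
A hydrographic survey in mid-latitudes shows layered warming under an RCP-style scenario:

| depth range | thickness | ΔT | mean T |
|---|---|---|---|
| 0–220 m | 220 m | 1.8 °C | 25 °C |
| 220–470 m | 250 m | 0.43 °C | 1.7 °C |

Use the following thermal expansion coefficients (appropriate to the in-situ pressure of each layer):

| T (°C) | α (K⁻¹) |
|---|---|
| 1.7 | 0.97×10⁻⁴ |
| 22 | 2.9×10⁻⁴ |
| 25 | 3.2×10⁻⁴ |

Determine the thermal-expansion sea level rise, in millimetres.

Δh ≈ 137 mm

Layer 1 at 25 °C → α = 3.2×10⁻⁴ K⁻¹
Layer 2 at 1.7 °C → α = 0.97×10⁻⁴ K⁻¹
Layer 1: 220 × 1.8 × 3.2×10⁻⁴ = 0.12672 m
0.43 × 250 × 0.97×10⁻⁴ = 0.0104275 m
Δh = 0.12672 + 0.0104275 = 0.1371475 m ≈ 137 mm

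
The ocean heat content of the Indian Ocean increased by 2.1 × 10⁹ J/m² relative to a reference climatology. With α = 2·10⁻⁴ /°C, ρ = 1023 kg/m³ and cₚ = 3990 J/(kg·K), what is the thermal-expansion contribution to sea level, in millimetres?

Δh = αQ/(ρcₚ) = 2×10⁻⁴ × 2.1×10⁹ / (1023 × 3990) ≈ 0.10290 m

about 100 mm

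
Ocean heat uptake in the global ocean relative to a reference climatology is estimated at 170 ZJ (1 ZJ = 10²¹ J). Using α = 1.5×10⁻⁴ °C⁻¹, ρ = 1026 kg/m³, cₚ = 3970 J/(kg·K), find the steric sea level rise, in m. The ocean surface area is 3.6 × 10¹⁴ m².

Δh ≈ 0.017 m

Per unit area: Q = 170×10²¹ / (3.6×10¹⁴) ≈ 4.722×10⁸ J/m²
Δh = αQ/(ρcₚ) = 1.5×10⁻⁴ × 4.722×10⁸ / (1026 × 3970) ≈ 0.017389 m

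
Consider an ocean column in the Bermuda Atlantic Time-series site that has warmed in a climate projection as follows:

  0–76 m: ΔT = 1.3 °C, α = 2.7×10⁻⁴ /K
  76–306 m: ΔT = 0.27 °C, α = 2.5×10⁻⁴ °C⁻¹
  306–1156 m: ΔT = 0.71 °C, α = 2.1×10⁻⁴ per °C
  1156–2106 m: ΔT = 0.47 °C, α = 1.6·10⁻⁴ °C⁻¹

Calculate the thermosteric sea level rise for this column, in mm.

0–76 m: 1.3 × 2.7×10⁻⁴ × 76 = 0.026676 m
Layer 2: 2.5×10⁻⁴ × 230 × 0.27 = 0.015525 m
306–1156 m: 0.71 × 2.1×10⁻⁴ × 850 = 0.126735 m
1.6×10⁻⁴ × 0.47 × 950 = 0.07144 m
Δh = 0.026676 + 0.015525 + 0.126735 + 0.07144 = 0.240376 m

Δh ≈ 240 mm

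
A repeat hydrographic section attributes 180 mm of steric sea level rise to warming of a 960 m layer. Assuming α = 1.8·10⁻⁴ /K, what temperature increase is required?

about 1.04 K

ΔT = Δh/(αH) = 0.18 / (1.8×10⁻⁴ × 960) ≈ 1.042 K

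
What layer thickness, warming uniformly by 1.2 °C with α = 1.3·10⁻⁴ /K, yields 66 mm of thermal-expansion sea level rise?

H = Δh/(αΔT) = 0.066 / (1.3×10⁻⁴ × 1.2) ≈ 423.1 m

420 m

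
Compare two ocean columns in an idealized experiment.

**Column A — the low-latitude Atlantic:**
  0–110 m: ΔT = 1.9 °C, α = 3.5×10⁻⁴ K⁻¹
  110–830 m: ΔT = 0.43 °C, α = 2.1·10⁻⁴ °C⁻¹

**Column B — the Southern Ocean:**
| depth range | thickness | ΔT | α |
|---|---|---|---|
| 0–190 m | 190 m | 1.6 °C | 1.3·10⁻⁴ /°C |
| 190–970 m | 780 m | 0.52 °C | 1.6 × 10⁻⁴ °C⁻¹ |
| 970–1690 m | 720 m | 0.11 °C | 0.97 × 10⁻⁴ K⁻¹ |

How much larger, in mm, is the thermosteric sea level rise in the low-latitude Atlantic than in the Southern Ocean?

26 mm larger

A Layer 1: 3.5×10⁻⁴ × 1.9 × 110 = 0.07315 m
A Layer 2: 2.1×10⁻⁴ × 0.43 × 720 = 0.065016 m
A total: 0.138166 m
B 0–190 m: 190 × 1.6 × 1.3×10⁻⁴ = 0.03952 m
B Layer 2: 1.6×10⁻⁴ × 0.52 × 780 = 0.064896 m
B 970–1690 m: 0.97×10⁻⁴ × 720 × 0.11 = 0.0076824 m
B total: 0.1120984 m
Difference: 0.138166 − 0.1120984 = 0.0260676 m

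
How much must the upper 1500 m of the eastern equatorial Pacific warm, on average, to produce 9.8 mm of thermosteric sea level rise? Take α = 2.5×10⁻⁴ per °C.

0.0261 °C

ΔT = Δh/(αH) = 0.0098 / (2.5×10⁻⁴ × 1500) ≈ 0.02613 °C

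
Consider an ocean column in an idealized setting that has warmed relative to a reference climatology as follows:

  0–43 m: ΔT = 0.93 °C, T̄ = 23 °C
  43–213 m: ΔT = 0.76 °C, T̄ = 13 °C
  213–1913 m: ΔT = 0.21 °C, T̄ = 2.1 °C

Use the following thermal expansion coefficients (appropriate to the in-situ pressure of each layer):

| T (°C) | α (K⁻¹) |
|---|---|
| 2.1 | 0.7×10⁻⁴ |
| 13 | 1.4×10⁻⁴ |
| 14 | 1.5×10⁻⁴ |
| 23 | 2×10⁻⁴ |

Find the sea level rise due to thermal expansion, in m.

Layer 1 at 23 °C → α = 2×10⁻⁴ K⁻¹
Layer 2 at 13 °C → α = 1.4×10⁻⁴ K⁻¹
Layer 3 at 2.1 °C → α = 0.7×10⁻⁴ K⁻¹
Layer 1: 2×10⁻⁴ × 43 × 0.93 = 0.007998 m
Layer 2: 170 × 1.4×10⁻⁴ × 0.76 = 0.018088 m
Layer 3: 0.7×10⁻⁴ × 1700 × 0.21 = 0.02499 m
Δh = 0.007998 + 0.018088 + 0.02499 = 0.051076 m

Δh = 0.051 m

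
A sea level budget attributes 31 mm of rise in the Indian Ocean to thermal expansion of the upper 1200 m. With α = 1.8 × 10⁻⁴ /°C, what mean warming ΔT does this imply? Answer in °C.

ΔT ≈ 0.144 °C

ΔT = Δh/(αH) = 0.031 / (1.8×10⁻⁴ × 1200) ≈ 0.1435 °C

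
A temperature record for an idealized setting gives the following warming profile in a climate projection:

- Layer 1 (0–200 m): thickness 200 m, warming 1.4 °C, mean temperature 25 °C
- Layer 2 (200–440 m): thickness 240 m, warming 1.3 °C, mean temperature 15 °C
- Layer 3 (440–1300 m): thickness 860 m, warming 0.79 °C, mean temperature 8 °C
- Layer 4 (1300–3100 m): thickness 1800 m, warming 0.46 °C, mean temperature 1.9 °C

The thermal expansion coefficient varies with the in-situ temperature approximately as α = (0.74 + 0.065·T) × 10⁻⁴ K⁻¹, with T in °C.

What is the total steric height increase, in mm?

about 277 mm

Layer 1: α = (0.74 + 0.065×25)×10⁻⁴ = 2.365×10⁻⁴ K⁻¹
Layer 2: α = (0.74 + 0.065×15)×10⁻⁴ = 1.715×10⁻⁴ K⁻¹
Layer 3: α = (0.74 + 0.065×8)×10⁻⁴ = 1.26×10⁻⁴ K⁻¹
Layer 4: α = (0.74 + 0.065×1.9)×10⁻⁴ = 0.8635×10⁻⁴ K⁻¹
Layer 1: 1.4 × 2.365×10⁻⁴ × 200 = 0.06622 m
Layer 2: 1.715×10⁻⁴ × 240 × 1.3 = 0.053508 m
860 × 1.26×10⁻⁴ × 0.79 = 0.0856044 m
0.46 × 0.8635×10⁻⁴ × 1800 = 0.0714978 m
Δh = 0.06622 + 0.053508 + 0.0856044 + 0.0714978 = 0.2768302 m ≈ 277 mm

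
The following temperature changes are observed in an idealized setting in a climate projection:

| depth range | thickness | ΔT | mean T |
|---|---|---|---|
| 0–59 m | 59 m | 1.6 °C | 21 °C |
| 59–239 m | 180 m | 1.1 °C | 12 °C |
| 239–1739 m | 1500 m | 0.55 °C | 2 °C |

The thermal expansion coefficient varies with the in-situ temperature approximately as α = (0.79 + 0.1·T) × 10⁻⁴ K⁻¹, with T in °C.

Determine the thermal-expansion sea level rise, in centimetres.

Layer 1: α = (0.79 + 0.1×21)×10⁻⁴ = 2.89×10⁻⁴ K⁻¹
Layer 2: α = (0.79 + 0.1×12)×10⁻⁴ = 1.99×10⁻⁴ K⁻¹
Layer 3: α = (0.79 + 0.1×2)×10⁻⁴ = 0.99×10⁻⁴ K⁻¹
Layer 1: 2.89×10⁻⁴ × 1.6 × 59 = 0.0272816 m
59–239 m: 1.1 × 180 × 1.99×10⁻⁴ = 0.039402 m
Layer 3: 0.99×10⁻⁴ × 0.55 × 1500 = 0.081675 m
Δh = 0.0272816 + 0.039402 + 0.081675 = 0.1483586 m ≈ 14.8 cm

about 14.8 cm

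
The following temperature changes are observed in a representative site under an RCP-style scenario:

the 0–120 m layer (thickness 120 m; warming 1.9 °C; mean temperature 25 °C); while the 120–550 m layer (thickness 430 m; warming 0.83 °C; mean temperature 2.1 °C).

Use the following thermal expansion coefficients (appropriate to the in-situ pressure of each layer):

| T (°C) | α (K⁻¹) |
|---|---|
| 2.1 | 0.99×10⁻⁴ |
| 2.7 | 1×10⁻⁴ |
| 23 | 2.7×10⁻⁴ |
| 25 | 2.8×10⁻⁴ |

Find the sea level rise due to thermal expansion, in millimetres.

Layer 1 at 25 °C → α = 2.8×10⁻⁴ K⁻¹
Layer 2 at 2.1 °C → α = 0.99×10⁻⁴ K⁻¹
Layer 1: 2.8×10⁻⁴ × 1.9 × 120 = 0.06384 m
Layer 2: 0.83 × 0.99×10⁻⁴ × 430 = 0.0353331 m
Δh = 0.06384 + 0.0353331 = 0.0991731 m ≈ 99 mm

Δh = 99 mm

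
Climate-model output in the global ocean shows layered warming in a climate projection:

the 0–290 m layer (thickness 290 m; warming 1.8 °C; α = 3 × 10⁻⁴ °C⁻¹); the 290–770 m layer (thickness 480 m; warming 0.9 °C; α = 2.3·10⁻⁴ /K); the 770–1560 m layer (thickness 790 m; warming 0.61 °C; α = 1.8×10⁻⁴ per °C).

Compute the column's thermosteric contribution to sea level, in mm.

290 × 3×10⁻⁴ × 1.8 = 0.15660 m
480 × 2.3×10⁻⁴ × 0.9 = 0.09936 m
770–1560 m: 1.8×10⁻⁴ × 790 × 0.61 = 0.086742 m
Δh = 0.15660 + 0.09936 + 0.086742 = 0.342702 m

Δh = 340 mm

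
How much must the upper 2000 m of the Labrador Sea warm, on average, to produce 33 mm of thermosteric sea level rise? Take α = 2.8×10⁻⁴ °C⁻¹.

ΔT = Δh/(αH) = 0.033 / (2.8×10⁻⁴ × 2000) ≈ 0.05893 °C

0.0589 °C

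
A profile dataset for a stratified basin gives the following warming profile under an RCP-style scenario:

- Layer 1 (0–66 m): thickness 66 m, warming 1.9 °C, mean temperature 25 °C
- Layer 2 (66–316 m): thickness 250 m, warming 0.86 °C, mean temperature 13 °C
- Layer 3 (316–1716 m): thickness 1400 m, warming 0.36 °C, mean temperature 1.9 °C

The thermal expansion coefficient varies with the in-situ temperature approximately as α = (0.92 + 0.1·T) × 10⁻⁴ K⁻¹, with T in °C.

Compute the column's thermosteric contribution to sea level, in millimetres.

Layer 1: α = (0.92 + 0.1×25)×10⁻⁴ = 3.42×10⁻⁴ K⁻¹
Layer 2: α = (0.92 + 0.1×13)×10⁻⁴ = 2.22×10⁻⁴ K⁻¹
Layer 3: α = (0.92 + 0.1×1.9)×10⁻⁴ = 1.11×10⁻⁴ K⁻¹
3.42×10⁻⁴ × 66 × 1.9 = 0.0428868 m
Layer 2: 0.86 × 250 × 2.22×10⁻⁴ = 0.04773 m
316–1716 m: 1400 × 0.36 × 1.11×10⁻⁴ = 0.055944 m
Δh = 0.0428868 + 0.04773 + 0.055944 = 0.1465608 m

147 mm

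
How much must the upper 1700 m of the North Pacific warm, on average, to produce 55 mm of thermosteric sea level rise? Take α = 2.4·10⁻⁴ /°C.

ΔT = Δh/(αH) = 0.055 / (2.4×10⁻⁴ × 1700) ≈ 0.1348 K

0.135 K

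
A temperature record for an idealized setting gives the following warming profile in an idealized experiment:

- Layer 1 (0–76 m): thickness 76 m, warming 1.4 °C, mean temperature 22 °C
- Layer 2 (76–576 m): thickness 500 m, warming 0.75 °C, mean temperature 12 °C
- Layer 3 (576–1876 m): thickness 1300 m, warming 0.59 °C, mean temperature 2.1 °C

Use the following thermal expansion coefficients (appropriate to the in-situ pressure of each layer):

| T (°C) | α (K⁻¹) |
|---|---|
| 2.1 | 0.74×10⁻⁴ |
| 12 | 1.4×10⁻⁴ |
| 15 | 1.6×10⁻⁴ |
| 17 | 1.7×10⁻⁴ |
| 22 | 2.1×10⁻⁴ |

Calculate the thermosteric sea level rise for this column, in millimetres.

Layer 1 at 22 °C → α = 2.1×10⁻⁴ K⁻¹
Layer 2 at 12 °C → α = 1.4×10⁻⁴ K⁻¹
Layer 3 at 2.1 °C → α = 0.74×10⁻⁴ K⁻¹
0–76 m: 1.4 × 2.1×10⁻⁴ × 76 = 0.022344 m
1.4×10⁻⁴ × 0.75 × 500 = 0.05250 m
0.74×10⁻⁴ × 1300 × 0.59 = 0.056758 m
Δh = 0.022344 + 0.05250 + 0.056758 = 0.131602 m ≈ 132 mm

about 132 mm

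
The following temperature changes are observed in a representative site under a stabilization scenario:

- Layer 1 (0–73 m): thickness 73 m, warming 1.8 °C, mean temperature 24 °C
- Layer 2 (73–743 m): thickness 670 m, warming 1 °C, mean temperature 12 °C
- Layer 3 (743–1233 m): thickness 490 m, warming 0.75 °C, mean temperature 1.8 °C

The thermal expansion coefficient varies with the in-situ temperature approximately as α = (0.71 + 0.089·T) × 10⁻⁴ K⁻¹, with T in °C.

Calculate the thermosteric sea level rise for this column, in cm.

Layer 1: α = (0.71 + 0.089×24)×10⁻⁴ = 2.846×10⁻⁴ K⁻¹
Layer 2: α = (0.71 + 0.089×12)×10⁻⁴ = 1.778×10⁻⁴ K⁻¹
Layer 3: α = (0.71 + 0.089×1.8)×10⁻⁴ = 0.8702×10⁻⁴ K⁻¹
1.8 × 2.846×10⁻⁴ × 73 = 0.03739644 m
1.778×10⁻⁴ × 670 × 1 = 0.119126 m
490 × 0.8702×10⁻⁴ × 0.75 = 0.03197985 m
Δh = 0.03739644 + 0.119126 + 0.03197985 = 0.18850229 m

Δh = 18.9 cm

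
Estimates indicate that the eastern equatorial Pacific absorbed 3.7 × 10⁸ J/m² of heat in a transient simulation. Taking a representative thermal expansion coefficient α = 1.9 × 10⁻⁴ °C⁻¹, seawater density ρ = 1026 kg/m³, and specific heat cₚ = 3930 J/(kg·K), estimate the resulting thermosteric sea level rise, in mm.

Δh = αQ/(ρcₚ) = 1.9×10⁻⁴ × 3.7×10⁸ / (1026 × 3930) ≈ 0.017435 m

17 mm of thermosteric rise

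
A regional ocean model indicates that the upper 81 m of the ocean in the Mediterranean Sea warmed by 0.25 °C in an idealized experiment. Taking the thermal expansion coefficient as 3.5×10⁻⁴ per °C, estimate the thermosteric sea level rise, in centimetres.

Δh = αΔT·H = 3.5×10⁻⁴ × 0.25 × 81 = 0.0070875 m

Δh = 0.71 cm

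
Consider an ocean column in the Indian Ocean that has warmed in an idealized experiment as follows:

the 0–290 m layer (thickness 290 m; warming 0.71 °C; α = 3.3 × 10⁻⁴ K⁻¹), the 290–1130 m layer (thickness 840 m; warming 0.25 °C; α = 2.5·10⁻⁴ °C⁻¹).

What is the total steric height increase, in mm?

Δh ≈ 120 mm

0–290 m: 290 × 3.3×10⁻⁴ × 0.71 = 0.067947 m
290–1130 m: 2.5×10⁻⁴ × 840 × 0.25 = 0.05250 m
Δh = 0.067947 + 0.05250 = 0.120447 m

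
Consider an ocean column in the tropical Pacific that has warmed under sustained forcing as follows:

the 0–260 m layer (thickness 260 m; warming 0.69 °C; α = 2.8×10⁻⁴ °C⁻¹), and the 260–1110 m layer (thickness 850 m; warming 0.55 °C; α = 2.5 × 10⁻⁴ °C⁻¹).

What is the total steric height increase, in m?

0.17 m

0–260 m: 0.69 × 2.8×10⁻⁴ × 260 = 0.050232 m
Layer 2: 850 × 2.5×10⁻⁴ × 0.55 = 0.116875 m
Δh = 0.050232 + 0.116875 = 0.167107 m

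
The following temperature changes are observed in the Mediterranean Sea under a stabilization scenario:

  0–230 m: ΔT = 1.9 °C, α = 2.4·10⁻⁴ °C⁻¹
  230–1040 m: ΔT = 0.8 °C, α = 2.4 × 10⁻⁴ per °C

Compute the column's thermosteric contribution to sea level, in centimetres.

Δh ≈ 26.0 cm

0–230 m: 230 × 1.9 × 2.4×10⁻⁴ = 0.10488 m
2.4×10⁻⁴ × 810 × 0.8 = 0.15552 m
Δh = 0.10488 + 0.15552 = 0.26040 m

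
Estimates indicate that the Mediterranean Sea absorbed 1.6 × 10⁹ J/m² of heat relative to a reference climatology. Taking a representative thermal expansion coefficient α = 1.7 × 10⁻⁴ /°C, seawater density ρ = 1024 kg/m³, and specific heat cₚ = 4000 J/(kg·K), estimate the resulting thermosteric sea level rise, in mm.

Δh = αQ/(ρcₚ) = 1.7×10⁻⁴ × 1.6×10⁹ / (1024 × 4000) ≈ 0.066406 m

66.4 mm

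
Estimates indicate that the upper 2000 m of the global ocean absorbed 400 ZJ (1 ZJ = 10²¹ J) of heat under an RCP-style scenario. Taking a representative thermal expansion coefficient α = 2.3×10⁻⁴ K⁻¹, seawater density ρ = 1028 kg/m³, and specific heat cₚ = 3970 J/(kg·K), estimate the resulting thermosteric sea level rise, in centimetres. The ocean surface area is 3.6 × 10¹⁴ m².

about 6.26 cm

Per unit area: Q = 400×10²¹ / (3.6×10¹⁴) ≈ 1.111×10⁹ J/m²
Δh = αQ/(ρcₚ) = 2.3×10⁻⁴ × 1.111×10⁹ / (1028 × 3970) ≈ 0.062612 m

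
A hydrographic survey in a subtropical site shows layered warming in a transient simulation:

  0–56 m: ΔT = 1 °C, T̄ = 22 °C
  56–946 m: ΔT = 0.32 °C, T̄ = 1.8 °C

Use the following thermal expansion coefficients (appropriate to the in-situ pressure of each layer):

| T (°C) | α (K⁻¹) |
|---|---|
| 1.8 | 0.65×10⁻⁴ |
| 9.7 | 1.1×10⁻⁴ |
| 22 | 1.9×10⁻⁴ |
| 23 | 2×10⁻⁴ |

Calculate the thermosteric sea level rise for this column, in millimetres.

Layer 1 at 22 °C → α = 1.9×10⁻⁴ K⁻¹
Layer 2 at 1.8 °C → α = 0.65×10⁻⁴ K⁻¹
Layer 1: 56 × 1 × 1.9×10⁻⁴ = 0.01064 m
0.65×10⁻⁴ × 0.32 × 890 = 0.018512 m
Δh = 0.01064 + 0.018512 = 0.029152 m

29.2 mm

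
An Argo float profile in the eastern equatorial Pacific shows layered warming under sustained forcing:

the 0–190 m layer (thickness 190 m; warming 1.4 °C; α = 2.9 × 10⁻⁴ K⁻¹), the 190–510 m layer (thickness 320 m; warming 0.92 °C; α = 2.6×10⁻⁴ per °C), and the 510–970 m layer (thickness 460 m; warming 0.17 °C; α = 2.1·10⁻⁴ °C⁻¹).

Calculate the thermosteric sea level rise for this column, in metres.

0.170 m of thermosteric rise

1.4 × 2.9×10⁻⁴ × 190 = 0.07714 m
Layer 2: 320 × 2.6×10⁻⁴ × 0.92 = 0.076544 m
0.17 × 460 × 2.1×10⁻⁴ = 0.016422 m
Δh = 0.07714 + 0.076544 + 0.016422 = 0.170106 m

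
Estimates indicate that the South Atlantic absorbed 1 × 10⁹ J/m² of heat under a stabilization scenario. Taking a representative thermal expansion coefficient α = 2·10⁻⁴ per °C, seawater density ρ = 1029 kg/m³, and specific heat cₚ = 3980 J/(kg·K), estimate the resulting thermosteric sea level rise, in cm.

Δh = αQ/(ρcₚ) = 2×10⁻⁴ × 1×10⁹ / (1029 × 3980) ≈ 0.048835 m

Δh = 4.88 cm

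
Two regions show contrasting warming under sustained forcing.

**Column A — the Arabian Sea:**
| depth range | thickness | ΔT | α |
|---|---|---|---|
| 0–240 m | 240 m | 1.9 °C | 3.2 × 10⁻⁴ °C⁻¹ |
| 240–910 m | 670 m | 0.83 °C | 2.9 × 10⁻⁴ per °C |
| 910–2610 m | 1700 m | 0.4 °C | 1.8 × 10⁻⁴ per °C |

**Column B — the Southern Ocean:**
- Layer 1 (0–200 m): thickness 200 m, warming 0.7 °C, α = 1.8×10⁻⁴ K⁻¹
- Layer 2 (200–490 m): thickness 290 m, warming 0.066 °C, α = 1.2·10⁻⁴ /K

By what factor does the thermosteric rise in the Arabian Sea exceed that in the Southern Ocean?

a factor of 15.6

A 3.2×10⁻⁴ × 1.9 × 240 = 0.14592 m
A 2.9×10⁻⁴ × 0.83 × 670 = 0.161269 m
A 910–2610 m: 1700 × 0.4 × 1.8×10⁻⁴ = 0.12240 m
A total: 0.429589 m
B Layer 1: 200 × 1.8×10⁻⁴ × 0.7 = 0.02520 m
B Layer 2: 290 × 0.066 × 1.2×10⁻⁴ = 0.0022968 m
B total: 0.0274968 m
Ratio: 0.429589 / 0.0274968 ≈ 15.62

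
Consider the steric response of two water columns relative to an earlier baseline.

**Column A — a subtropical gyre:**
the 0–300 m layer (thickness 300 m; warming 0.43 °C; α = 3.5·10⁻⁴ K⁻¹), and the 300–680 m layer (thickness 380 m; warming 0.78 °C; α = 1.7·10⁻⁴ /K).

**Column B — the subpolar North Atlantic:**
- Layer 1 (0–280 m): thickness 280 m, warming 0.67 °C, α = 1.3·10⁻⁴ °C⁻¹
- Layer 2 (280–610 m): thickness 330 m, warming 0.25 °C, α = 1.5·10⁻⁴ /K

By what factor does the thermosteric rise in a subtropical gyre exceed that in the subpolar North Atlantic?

2.6

A Layer 1: 300 × 0.43 × 3.5×10⁻⁴ = 0.04515 m
A 300–680 m: 1.7×10⁻⁴ × 380 × 0.78 = 0.050388 m
A total: 0.095538 m
B 1.3×10⁻⁴ × 0.67 × 280 = 0.024388 m
B 280–610 m: 0.25 × 330 × 1.5×10⁻⁴ = 0.012375 m
B total: 0.036763 m
Ratio: 0.095538 / 0.036763 ≈ 2.599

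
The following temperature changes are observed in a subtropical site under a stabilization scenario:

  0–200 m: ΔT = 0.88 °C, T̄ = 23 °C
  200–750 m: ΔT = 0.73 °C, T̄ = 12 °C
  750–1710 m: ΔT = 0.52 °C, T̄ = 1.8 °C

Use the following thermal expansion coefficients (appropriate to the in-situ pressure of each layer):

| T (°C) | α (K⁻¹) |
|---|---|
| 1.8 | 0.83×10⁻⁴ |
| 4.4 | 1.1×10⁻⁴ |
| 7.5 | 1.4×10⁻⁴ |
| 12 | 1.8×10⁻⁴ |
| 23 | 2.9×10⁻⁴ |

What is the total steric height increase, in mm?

Δh = 165 mm

Layer 1 at 23 °C → α = 2.9×10⁻⁴ K⁻¹
Layer 2 at 12 °C → α = 1.8×10⁻⁴ K⁻¹
Layer 3 at 1.8 °C → α = 0.83×10⁻⁴ K⁻¹
2.9×10⁻⁴ × 0.88 × 200 = 0.05104 m
Layer 2: 0.73 × 1.8×10⁻⁴ × 550 = 0.07227 m
0.52 × 0.83×10⁻⁴ × 960 = 0.0414336 m
Δh = 0.05104 + 0.07227 + 0.0414336 = 0.1647436 m ≈ 165 mm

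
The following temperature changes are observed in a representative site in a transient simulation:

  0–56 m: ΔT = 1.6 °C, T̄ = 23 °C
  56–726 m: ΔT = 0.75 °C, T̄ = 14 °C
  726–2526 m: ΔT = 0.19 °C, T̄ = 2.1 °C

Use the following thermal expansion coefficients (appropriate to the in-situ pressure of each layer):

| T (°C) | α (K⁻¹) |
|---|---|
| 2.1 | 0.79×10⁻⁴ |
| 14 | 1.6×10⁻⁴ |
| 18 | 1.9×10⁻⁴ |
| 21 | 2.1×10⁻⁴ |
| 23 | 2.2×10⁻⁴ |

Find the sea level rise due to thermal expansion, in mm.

Layer 1 at 23 °C → α = 2.2×10⁻⁴ K⁻¹
Layer 2 at 14 °C → α = 1.6×10⁻⁴ K⁻¹
Layer 3 at 2.1 °C → α = 0.79×10⁻⁴ K⁻¹
0–56 m: 2.2×10⁻⁴ × 1.6 × 56 = 0.019712 m
56–726 m: 670 × 0.75 × 1.6×10⁻⁴ = 0.08040 m
726–2526 m: 0.19 × 0.79×10⁻⁴ × 1800 = 0.027018 m
Δh = 0.019712 + 0.08040 + 0.027018 = 0.12713 m ≈ 127 mm

127 mm of thermosteric rise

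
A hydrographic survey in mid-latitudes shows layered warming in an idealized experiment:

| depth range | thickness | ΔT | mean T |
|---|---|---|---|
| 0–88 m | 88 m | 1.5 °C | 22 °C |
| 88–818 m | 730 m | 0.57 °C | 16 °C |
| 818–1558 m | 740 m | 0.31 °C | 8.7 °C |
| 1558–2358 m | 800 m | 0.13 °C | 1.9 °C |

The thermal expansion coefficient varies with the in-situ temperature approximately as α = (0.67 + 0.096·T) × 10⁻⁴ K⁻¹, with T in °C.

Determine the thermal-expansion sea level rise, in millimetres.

172 mm of thermosteric rise

Layer 1: α = (0.67 + 0.096×22)×10⁻⁴ = 2.782×10⁻⁴ K⁻¹
Layer 2: α = (0.67 + 0.096×16)×10⁻⁴ = 2.206×10⁻⁴ K⁻¹
Layer 3: α = (0.67 + 0.096×8.7)×10⁻⁴ = 1.5052×10⁻⁴ K⁻¹
Layer 4: α = (0.67 + 0.096×1.9)×10⁻⁴ = 0.8524×10⁻⁴ K⁻¹
Layer 1: 1.5 × 2.782×10⁻⁴ × 88 = 0.0367224 m
Layer 2: 730 × 2.206×10⁻⁴ × 0.57 = 0.09179166 m
818–1558 m: 0.31 × 740 × 1.5052×10⁻⁴ = 0.034529288 m
800 × 0.8524×10⁻⁴ × 0.13 = 0.00886496 m
Δh = 0.0367224 + 0.09179166 + 0.034529288 + 0.00886496 = 0.171908308 m ≈ 172 mm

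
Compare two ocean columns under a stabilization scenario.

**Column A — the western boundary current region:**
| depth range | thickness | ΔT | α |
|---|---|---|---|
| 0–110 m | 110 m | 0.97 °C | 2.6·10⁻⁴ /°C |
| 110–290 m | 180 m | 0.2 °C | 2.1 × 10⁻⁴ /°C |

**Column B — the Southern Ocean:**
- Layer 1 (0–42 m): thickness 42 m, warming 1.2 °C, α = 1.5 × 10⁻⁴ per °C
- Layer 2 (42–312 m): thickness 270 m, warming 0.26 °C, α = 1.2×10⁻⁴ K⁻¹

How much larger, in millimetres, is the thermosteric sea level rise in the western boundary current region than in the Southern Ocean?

19.3 mm

A 0–110 m: 2.6×10⁻⁴ × 0.97 × 110 = 0.027742 m
A Layer 2: 2.1×10⁻⁴ × 0.2 × 180 = 0.00756 m
A total: 0.035302 m
B 1.2 × 42 × 1.5×10⁻⁴ = 0.00756 m
B Layer 2: 1.2×10⁻⁴ × 0.26 × 270 = 0.008424 m
B total: 0.015984 m
Difference: 0.035302 − 0.015984 = 0.019318 m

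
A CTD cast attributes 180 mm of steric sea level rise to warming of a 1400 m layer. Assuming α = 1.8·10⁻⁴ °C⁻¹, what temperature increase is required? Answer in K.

about 0.71 K

ΔT = Δh/(αH) = 0.18 / (1.8×10⁻⁴ × 1400) ≈ 0.7143 K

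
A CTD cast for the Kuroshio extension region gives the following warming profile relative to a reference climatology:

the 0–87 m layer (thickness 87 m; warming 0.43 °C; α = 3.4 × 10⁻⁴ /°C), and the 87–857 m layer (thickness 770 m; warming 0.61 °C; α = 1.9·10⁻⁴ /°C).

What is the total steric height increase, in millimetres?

3.4×10⁻⁴ × 0.43 × 87 = 0.0127194 m
87–857 m: 1.9×10⁻⁴ × 0.61 × 770 = 0.089243 m
Δh = 0.0127194 + 0.089243 = 0.1019624 m

102 mm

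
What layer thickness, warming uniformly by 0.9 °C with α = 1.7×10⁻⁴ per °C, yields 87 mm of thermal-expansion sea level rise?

about 570 m

H = Δh/(αΔT) = 0.087 / (1.7×10⁻⁴ × 0.9) ≈ 568.6 m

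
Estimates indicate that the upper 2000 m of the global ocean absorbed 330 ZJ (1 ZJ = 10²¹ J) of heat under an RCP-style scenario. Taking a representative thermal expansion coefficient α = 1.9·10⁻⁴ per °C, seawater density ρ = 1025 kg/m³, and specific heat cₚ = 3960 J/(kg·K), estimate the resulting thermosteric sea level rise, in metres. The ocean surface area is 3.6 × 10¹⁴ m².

Per unit area: Q = 330×10²¹ / (3.6×10¹⁴) ≈ 9.167×10⁸ J/m²
Δh = αQ/(ρcₚ) = 1.9×10⁻⁴ × 9.167×10⁸ / (1025 × 3960) ≈ 0.04291 m

Δh = 0.0429 m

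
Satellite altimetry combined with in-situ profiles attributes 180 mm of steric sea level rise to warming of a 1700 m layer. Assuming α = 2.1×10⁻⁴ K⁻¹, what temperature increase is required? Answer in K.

about 0.504 K

ΔT = Δh/(αH) = 0.18 / (2.1×10⁻⁴ × 1700) ≈ 0.5042 K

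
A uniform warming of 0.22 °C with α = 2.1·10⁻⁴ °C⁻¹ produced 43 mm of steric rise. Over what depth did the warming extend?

H = Δh/(αΔT) = 0.043 / (2.1×10⁻⁴ × 0.22) ≈ 930.7 m

about 931 m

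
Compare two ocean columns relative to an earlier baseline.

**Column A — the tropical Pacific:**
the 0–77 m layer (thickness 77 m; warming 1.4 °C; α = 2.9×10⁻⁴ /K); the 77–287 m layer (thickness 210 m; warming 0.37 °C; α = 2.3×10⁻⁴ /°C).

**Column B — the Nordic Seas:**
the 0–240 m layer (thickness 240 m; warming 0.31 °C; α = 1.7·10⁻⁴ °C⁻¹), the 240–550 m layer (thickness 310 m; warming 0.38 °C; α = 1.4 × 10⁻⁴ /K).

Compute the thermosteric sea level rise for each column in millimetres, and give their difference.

A 2.9×10⁻⁴ × 1.4 × 77 = 0.031262 m
A 77–287 m: 0.37 × 2.3×10⁻⁴ × 210 = 0.017871 m
A total: 0.049133 m
B 0–240 m: 240 × 1.7×10⁻⁴ × 0.31 = 0.012648 m
B Layer 2: 310 × 1.4×10⁻⁴ × 0.38 = 0.016492 m
B total: 0.02914 m
Difference: 0.049133 − 0.02914 = 0.019993 m

A: 49.1 mm; B: 29.1 mm; difference 20.0 mm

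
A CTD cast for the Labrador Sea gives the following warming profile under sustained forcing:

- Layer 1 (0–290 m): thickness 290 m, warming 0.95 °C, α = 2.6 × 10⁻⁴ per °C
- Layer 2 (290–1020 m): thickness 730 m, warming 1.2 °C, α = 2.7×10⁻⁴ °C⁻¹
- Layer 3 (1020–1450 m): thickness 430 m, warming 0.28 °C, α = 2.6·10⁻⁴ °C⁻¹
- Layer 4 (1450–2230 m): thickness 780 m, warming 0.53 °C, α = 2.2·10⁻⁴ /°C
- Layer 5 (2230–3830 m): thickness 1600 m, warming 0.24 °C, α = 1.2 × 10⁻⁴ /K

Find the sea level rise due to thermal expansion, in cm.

0.95 × 2.6×10⁻⁴ × 290 = 0.07163 m
290–1020 m: 730 × 2.7×10⁻⁴ × 1.2 = 0.23652 m
Layer 3: 0.28 × 2.6×10⁻⁴ × 430 = 0.031304 m
0.53 × 780 × 2.2×10⁻⁴ = 0.090948 m
2230–3830 m: 1600 × 1.2×10⁻⁴ × 0.24 = 0.04608 m
Δh = 0.07163 + 0.23652 + 0.031304 + 0.090948 + 0.04608 = 0.476482 m

about 48 cm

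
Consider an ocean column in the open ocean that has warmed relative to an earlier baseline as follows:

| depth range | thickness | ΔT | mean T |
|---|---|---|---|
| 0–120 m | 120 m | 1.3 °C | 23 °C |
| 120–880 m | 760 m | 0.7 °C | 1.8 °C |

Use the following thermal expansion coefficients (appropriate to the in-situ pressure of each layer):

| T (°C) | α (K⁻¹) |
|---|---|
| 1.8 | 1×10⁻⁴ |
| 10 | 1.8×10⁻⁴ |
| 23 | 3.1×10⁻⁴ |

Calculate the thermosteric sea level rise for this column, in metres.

Δh = 0.102 m

Layer 1 at 23 °C → α = 3.1×10⁻⁴ K⁻¹
Layer 2 at 1.8 °C → α = 1×10⁻⁴ K⁻¹
3.1×10⁻⁴ × 1.3 × 120 = 0.04836 m
120–880 m: 1×10⁻⁴ × 760 × 0.7 = 0.05320 m
Δh = 0.04836 + 0.05320 = 0.10156 m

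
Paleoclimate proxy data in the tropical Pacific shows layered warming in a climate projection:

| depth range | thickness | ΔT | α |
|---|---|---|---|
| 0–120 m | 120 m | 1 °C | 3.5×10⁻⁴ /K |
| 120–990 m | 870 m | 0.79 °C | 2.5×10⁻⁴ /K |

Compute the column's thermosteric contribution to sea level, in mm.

0–120 m: 1 × 3.5×10⁻⁴ × 120 = 0.04200 m
Layer 2: 2.5×10⁻⁴ × 870 × 0.79 = 0.171825 m
Δh = 0.04200 + 0.171825 = 0.213825 m

about 214 mm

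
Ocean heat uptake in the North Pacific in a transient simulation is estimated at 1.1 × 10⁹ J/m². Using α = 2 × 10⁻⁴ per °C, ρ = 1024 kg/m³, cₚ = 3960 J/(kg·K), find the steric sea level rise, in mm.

Δh = αQ/(ρcₚ) = 2×10⁻⁴ × 1.1×10⁹ / (1024 × 3960) ≈ 0.054253 m

54 mm of thermosteric rise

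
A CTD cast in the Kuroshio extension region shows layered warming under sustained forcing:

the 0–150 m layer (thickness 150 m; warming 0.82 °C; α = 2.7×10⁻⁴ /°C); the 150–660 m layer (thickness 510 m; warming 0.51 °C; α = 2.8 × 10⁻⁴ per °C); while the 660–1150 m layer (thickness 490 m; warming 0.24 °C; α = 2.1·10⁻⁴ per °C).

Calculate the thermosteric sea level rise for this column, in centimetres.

13.1 cm of thermosteric rise

0–150 m: 150 × 2.7×10⁻⁴ × 0.82 = 0.03321 m
2.8×10⁻⁴ × 510 × 0.51 = 0.072828 m
660–1150 m: 0.24 × 490 × 2.1×10⁻⁴ = 0.024696 m
Δh = 0.03321 + 0.072828 + 0.024696 = 0.130734 m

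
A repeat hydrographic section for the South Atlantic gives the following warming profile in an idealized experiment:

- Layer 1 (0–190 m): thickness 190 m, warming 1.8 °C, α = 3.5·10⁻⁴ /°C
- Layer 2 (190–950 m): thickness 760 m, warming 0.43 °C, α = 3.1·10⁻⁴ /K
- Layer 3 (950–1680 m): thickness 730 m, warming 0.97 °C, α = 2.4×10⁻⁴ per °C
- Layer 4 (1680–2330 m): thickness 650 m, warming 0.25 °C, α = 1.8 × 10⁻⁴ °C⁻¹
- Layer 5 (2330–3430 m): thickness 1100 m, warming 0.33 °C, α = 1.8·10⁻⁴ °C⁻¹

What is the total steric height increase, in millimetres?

Δh = 486 mm

0–190 m: 190 × 1.8 × 3.5×10⁻⁴ = 0.11970 m
190–950 m: 3.1×10⁻⁴ × 0.43 × 760 = 0.101308 m
950–1680 m: 2.4×10⁻⁴ × 0.97 × 730 = 0.169944 m
1680–2330 m: 650 × 0.25 × 1.8×10⁻⁴ = 0.02925 m
0.33 × 1100 × 1.8×10⁻⁴ = 0.06534 m
Δh = 0.11970 + 0.101308 + 0.169944 + 0.02925 + 0.06534 = 0.485542 m ≈ 486 mm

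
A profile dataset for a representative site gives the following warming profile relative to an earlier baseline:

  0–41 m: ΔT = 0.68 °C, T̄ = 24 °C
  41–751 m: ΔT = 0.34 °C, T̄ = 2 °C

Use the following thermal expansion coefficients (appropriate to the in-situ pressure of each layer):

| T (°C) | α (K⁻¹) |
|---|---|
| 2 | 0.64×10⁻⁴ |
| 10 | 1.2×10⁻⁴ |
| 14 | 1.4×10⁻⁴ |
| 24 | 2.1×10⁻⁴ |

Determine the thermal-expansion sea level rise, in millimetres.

Layer 1 at 24 °C → α = 2.1×10⁻⁴ K⁻¹
Layer 2 at 2 °C → α = 0.64×10⁻⁴ K⁻¹
2.1×10⁻⁴ × 41 × 0.68 = 0.0058548 m
710 × 0.64×10⁻⁴ × 0.34 = 0.0154496 m
Δh = 0.0058548 + 0.0154496 = 0.0213044 m ≈ 21.3 mm

Δh = 21.3 mm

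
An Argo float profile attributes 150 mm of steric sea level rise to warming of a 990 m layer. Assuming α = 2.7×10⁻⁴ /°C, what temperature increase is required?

ΔT = Δh/(αH) = 0.15 / (2.7×10⁻⁴ × 990) ≈ 0.5612 °C

0.561 °C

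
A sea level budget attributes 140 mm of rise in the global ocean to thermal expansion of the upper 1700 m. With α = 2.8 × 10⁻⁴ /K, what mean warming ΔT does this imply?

ΔT = Δh/(αH) = 0.14 / (2.8×10⁻⁴ × 1700) ≈ 0.2941 °C

about 0.294 °C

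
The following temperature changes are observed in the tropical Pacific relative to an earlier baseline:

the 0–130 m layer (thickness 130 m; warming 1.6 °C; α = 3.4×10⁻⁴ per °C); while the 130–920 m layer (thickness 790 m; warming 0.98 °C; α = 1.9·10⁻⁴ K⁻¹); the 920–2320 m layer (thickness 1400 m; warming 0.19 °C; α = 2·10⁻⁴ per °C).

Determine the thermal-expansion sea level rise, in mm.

Δh ≈ 271 mm

Layer 1: 1.6 × 130 × 3.4×10⁻⁴ = 0.07072 m
Layer 2: 0.98 × 1.9×10⁻⁴ × 790 = 0.147098 m
Layer 3: 2×10⁻⁴ × 1400 × 0.19 = 0.05320 m
Δh = 0.07072 + 0.147098 + 0.05320 = 0.271018 m ≈ 271 mm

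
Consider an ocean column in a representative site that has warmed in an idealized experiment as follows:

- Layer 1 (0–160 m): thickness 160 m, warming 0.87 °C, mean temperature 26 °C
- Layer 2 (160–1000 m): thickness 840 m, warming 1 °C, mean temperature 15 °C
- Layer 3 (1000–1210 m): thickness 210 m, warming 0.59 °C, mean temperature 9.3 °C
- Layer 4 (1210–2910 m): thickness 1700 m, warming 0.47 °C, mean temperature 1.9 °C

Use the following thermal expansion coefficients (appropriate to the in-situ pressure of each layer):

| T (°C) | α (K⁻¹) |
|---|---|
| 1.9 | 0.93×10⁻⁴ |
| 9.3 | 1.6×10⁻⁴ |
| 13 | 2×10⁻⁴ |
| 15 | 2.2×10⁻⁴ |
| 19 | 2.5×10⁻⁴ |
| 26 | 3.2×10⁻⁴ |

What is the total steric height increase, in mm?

about 320 mm

Layer 1 at 26 °C → α = 3.2×10⁻⁴ K⁻¹
Layer 2 at 15 °C → α = 2.2×10⁻⁴ K⁻¹
Layer 3 at 9.3 °C → α = 1.6×10⁻⁴ K⁻¹
Layer 4 at 1.9 °C → α = 0.93×10⁻⁴ K⁻¹
3.2×10⁻⁴ × 0.87 × 160 = 0.044544 m
840 × 2.2×10⁻⁴ × 1 = 0.18480 m
1.6×10⁻⁴ × 0.59 × 210 = 0.019824 m
1210–2910 m: 1700 × 0.93×10⁻⁴ × 0.47 = 0.074307 m
Δh = 0.044544 + 0.18480 + 0.019824 + 0.074307 = 0.323475 m ≈ 320 mm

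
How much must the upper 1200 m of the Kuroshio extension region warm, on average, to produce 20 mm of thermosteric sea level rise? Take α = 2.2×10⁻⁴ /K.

about 0.0758 K

ΔT = Δh/(αH) = 0.02 / (2.2×10⁻⁴ × 1200) ≈ 0.07576 K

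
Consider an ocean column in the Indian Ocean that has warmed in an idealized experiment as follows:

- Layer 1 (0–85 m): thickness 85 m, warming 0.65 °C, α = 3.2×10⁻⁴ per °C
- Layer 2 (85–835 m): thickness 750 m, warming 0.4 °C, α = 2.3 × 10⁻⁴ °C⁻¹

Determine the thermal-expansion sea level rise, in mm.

86.7 mm

Layer 1: 3.2×10⁻⁴ × 0.65 × 85 = 0.01768 m
Layer 2: 0.4 × 2.3×10⁻⁴ × 750 = 0.06900 m
Δh = 0.01768 + 0.06900 = 0.08668 m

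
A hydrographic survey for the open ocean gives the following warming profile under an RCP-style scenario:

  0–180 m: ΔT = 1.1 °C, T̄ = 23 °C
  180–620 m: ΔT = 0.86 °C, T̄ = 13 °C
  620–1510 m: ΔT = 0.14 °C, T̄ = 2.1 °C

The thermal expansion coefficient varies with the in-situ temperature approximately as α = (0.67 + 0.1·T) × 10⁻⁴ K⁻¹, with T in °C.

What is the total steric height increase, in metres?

Δh = 0.14 m

Layer 1: α = (0.67 + 0.1×23)×10⁻⁴ = 2.97×10⁻⁴ K⁻¹
Layer 2: α = (0.67 + 0.1×13)×10⁻⁴ = 1.97×10⁻⁴ K⁻¹
Layer 3: α = (0.67 + 0.1×2.1)×10⁻⁴ = 0.88×10⁻⁴ K⁻¹
Layer 1: 2.97×10⁻⁴ × 1.1 × 180 = 0.058806 m
180–620 m: 1.97×10⁻⁴ × 440 × 0.86 = 0.0745448 m
620–1510 m: 890 × 0.88×10⁻⁴ × 0.14 = 0.0109648 m
Δh = 0.058806 + 0.0745448 + 0.0109648 = 0.1443156 m ≈ 0.14 m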